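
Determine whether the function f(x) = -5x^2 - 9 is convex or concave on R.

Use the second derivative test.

f(x) = -5x^2 - 9
f'(x) = -10x + 0
f''(x) = -10
Since f''(x) = -10 < 0 for all x, f is concave on R.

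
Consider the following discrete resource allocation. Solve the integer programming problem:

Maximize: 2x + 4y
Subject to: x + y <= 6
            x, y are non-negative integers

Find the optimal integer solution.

Objective: 2x + 4y, constraint: x + y <= 6
Coefficient of y is 4 > coefficient of x is 2, so allocate the entire budget to y.
Optimal: x = 0, y = 6, value = 24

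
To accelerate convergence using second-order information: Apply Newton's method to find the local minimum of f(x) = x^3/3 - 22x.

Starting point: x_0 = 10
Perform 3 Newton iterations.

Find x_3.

f(x) = x^3/3 - 22x
f'(x) = x^2 - 22, f''(x) = 2x
Newton update: x_{n+1} = x_n - (x_n^2 - 22)/(2*x_n)
Step 1: x_0 = 10, f'=78, f''=20, x_1 = 61/10
Step 2: x_1 = 61/10, f'=1521/100, f''=61/5, x_2 = 5921/1220
Step 3: x_2 = 5921/1220, f'=2313441/1488400, f''=5921/610, x_3 = 67803041/14447240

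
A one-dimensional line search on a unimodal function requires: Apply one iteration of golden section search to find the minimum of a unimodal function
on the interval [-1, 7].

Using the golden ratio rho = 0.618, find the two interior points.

Golden section search on [-1, 7].
Golden ratio rho = 0.618 (approx).
Interior points:
  x_1 = -1 + (1-0.618)*8 = 2.0560
  x_2 = -1 + 0.618*8 = 3.9440
Compare f(x_1) and f(x_2) to determine which subinterval to keep.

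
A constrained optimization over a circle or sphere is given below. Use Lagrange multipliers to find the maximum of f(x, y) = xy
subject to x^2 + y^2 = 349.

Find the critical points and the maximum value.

Lagrange conditions: y = 2*lambda*x and x = 2*lambda*y
If x = 0 then y = 0, violating the constraint, so x, y != 0.
Dividing: y/x = x/y => x^2 = y^2 => y = x or y = -x
Constraint: 2x^2 = 349 => x^2 = 349/2 => x = +/-sqrt(349/2)
Critical points: (sqrt(349/2), sqrt(349/2)), (-sqrt(349/2), -sqrt(349/2)), (sqrt(349/2), -sqrt(349/2)), (-sqrt(349/2), sqrt(349/2))
  y = x:  xy = x^2 = 349/2  at (sqrt(349/2), sqrt(349/2)) and (-sqrt(349/2), -sqrt(349/2))
  y = -x: xy = -x^2 = -349/2 at (sqrt(349/2), -sqrt(349/2)) and (-sqrt(349/2), sqrt(349/2))
Maximum xy = 349/2 at (sqrt(349/2), sqrt(349/2)) and (-sqrt(349/2), -sqrt(349/2))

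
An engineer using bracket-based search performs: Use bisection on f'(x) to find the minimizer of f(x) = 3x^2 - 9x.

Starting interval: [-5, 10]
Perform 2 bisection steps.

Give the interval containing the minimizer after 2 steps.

Finding critical point of f(x) = 3x^2 - 9x using bisection on f'(x) = 6x + -9.
f'(x) = 0 when x = 3/2.
Starting interval: [-5, 10]
Step 1: mid = 5/2, f'(mid) = 6, new interval = [-5, 5/2]
Step 2: mid = -5/4, f'(mid) = -33/2, new interval = [-5/4, 5/2]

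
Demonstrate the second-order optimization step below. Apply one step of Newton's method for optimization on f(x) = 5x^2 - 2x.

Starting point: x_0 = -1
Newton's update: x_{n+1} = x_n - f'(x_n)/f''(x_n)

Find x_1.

f(x) = 5x^2 - 2x
f'(x) = 10x + (-2), f''(x) = 10
Newton step: x_1 = x_0 - f'(x_0)/f''(x_0)
f'(-1) = -12
x_1 = -1 - -12/10 = 1/5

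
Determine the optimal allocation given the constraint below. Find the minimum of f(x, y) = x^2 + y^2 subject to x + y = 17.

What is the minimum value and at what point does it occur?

Substitute y = 17 - x into f(x,y) = x^2 + y^2:
g(x) = x^2 + (17 - x)^2 = 2x^2 - 34x + 289
g'(x) = 4x - 34 = 0  =>  x = 17/2
y = 17 - 17/2 = 17/2
Minimum value = (17/2)^2 + (17/2)^2 = 289/2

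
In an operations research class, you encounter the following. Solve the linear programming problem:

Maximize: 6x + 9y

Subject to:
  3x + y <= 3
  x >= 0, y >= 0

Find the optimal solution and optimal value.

The feasible region has vertices at [(0, 0), (1, 0), (0, 3)].
Checking objective 6x + 9y at each vertex:
  (0, 0): 6*0 + 9*0 = 0
  (1, 0): 6*1 + 9*0 = 6
  (0, 3): 6*0 + 9*3 = 27
Maximum is 27 at (0, 3).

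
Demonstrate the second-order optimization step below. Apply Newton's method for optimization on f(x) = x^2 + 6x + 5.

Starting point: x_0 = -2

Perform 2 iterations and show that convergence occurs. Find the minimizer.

f(x) = x^2 + 6x + 5, f'(x) = 2x + (6), f''(x) = 2
Step 1: f'(-2) = 2, x_1 = -2 - 2/2 = -3
Step 2: f'(-3) = 0, x_2 = -3 (converged)
Newton's method converges in 1 step for quadratics.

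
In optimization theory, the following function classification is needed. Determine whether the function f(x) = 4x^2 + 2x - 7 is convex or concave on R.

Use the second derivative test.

f(x) = 4x^2 + 2x - 7
f'(x) = 8x + 2
f''(x) = 8
Since f''(x) = 8 > 0 for all x, f is convex on R.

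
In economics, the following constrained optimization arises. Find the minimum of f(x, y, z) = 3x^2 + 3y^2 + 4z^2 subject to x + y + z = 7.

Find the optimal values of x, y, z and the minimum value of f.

Using Lagrange multipliers on f = 3x^2 + 3y^2 + 4z^2 with constraint x + y + z = 7:
Conditions: 2*3*x = lambda, 2*3*y = lambda, 2*4*z = lambda
So x = lambda/6, y = lambda/6, z = lambda/8
Substituting into constraint: lambda * (11/24) = 7
lambda = 168/11
x = 28/11, y = 28/11, z = 21/11
Minimum value = 588/11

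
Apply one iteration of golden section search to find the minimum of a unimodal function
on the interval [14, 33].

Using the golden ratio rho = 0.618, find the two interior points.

Golden section search on [14, 33].
Golden ratio rho = 0.618 (approx).
Interior points:
  x_1 = 14 + (1-0.618)*19 = 21.2580
  x_2 = 14 + 0.618*19 = 25.7420
Compare f(x_1) and f(x_2) to determine which subinterval to keep.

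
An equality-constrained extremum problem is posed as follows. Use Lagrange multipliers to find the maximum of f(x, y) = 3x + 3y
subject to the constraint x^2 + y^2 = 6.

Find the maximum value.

Set up Lagrange conditions: grad f = lambda * grad g
  3 = 2*lambda*x
  3 = 2*lambda*y
From these: x/y = 3/3, so x = 3t, y = 3t for some t.
Substitute into constraint: (3t)^2 + (3t)^2 = 6
  t^2 * 18 = 6
  t = sqrt(6/18)
Maximum = 3*x + 3*y = (3^2 + 3^2)*t = 18 * sqrt(6/18) = sqrt(108)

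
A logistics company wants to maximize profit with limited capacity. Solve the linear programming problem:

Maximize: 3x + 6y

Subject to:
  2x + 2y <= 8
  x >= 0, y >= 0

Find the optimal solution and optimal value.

The feasible region has vertices at [(0, 0), (4, 0), (0, 4)].
Checking objective 3x + 6y at each vertex:
  (0, 0): 3*0 + 6*0 = 0
  (4, 0): 3*4 + 6*0 = 12
  (0, 4): 3*0 + 6*4 = 24
Maximum is 24 at (0, 4).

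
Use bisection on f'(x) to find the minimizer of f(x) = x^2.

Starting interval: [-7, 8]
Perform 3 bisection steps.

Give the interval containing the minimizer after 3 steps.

Finding critical point of f(x) = x^2 using bisection on f'(x) = 2x + 0.
f'(x) = 0 when x = 0.
Starting interval: [-7, 8]
Step 1: mid = 1/2, f'(mid) = 1, new interval = [-7, 1/2]
Step 2: mid = -13/4, f'(mid) = -13/2, new interval = [-13/4, 1/2]
Step 3: mid = -11/8, f'(mid) = -11/4, new interval = [-11/8, 1/2]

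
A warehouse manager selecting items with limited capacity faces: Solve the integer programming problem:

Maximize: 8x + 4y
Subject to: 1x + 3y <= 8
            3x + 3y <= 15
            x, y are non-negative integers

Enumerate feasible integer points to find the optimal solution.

Constraint 1: 1x + 3y <= 8
Constraint 2: 3x + 3y <= 15
Feasible x range (need y >= 0): 0 <= x <= min(8/1, 15/3) => x in {0, ..., 5}.
Enumerate feasible integer points row by row (the coefficient of y is 4 > 0, so for each x the largest feasible y gives the best value):
  x = 0: y <= min((8 - 1*0)/3, (15 - 3*0)/3) => y in {0, ..., 2}; best 8*0 + 4*2 = 8
  x = 1: y <= min((8 - 1*1)/3, (15 - 3*1)/3) => y in {0, ..., 2}; best 8*1 + 4*2 = 16
  x = 2: y <= min((8 - 1*2)/3, (15 - 3*2)/3) => y in {0, ..., 2}; best 8*2 + 4*2 = 24
  x = 3: y <= min((8 - 1*3)/3, (15 - 3*3)/3) => y in {0, ..., 1}; best 8*3 + 4*1 = 28
  x = 4: y <= min((8 - 1*4)/3, (15 - 3*4)/3) => y in {0, ..., 1}; best 8*4 + 4*1 = 36
  x = 5: y <= min((8 - 1*5)/3, (15 - 3*5)/3) => y in {0}; best 8*5 + 4*0 = 40
The maximum 8x + 4y = 40 is achieved at x = 5, y = 0.
Check: 1*5 + 3*0 = 5 <= 8 and 3*5 + 3*0 = 15 <= 15.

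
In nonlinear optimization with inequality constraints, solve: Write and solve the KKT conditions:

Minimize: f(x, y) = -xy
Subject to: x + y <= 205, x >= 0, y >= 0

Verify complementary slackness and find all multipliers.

Problem: min -xy s.t. x + y <= 205 (multiplier lambda), x >= 0 (mu_x), y >= 0 (mu_y)
KKT stationarity: -y + lambda - mu_x = 0, -x + lambda - mu_y = 0, with lambda, mu_x, mu_y >= 0
Complementary slackness: lambda*(x + y - 205) = 0, mu_x*x = 0, mu_y*y = 0
If lambda = 0: y = -mu_x <= 0 and x = -mu_y <= 0 force x = y = 0 with f = 0; but x = y = 205/2 is feasible with f = -42025/4 < 0, so this is not the minimum. Hence lambda > 0 and x + y = 205.
Try x > 0, y > 0 (so mu_x = mu_y = 0): y = lambda, x = lambda => x = y = lambda
x + y = 205 => 2*lambda = 205 => lambda = 205/2
x* = y* = 205/2 > 0, consistent with mu_x = mu_y = 0.
(Any feasible point with x = 0 or y = 0 has f = 0 > -42025/4, so the minimum is not on those boundaries.)
min(-xy) = -42025/4 (i.e. max xy = 42025/4)
Multipliers: lambda = 205/2, mu_x = 0, mu_y = 0
Complementary slackness: lambda*(x + y - 205) = 205/2*(205/2 + 205/2 - 205) = 0, mu_x*x = 0*205/2 = 0, mu_y*y = 0*205/2 = 0. Satisfied.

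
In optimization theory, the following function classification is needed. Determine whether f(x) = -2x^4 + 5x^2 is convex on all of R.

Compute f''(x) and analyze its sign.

f(x) = -2x^4 + 5x^2
f'(x) = -8x^3 + 10x
f''(x) = -24x^2 + 10
f''(x) = -24x^2 + 10 -> -inf as |x| -> inf
Therefore, f is not globally convex on R.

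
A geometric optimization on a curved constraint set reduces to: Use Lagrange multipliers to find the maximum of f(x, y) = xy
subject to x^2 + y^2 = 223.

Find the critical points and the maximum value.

Lagrange conditions: y = 2*lambda*x and x = 2*lambda*y
If x = 0 then y = 0, violating the constraint, so x, y != 0.
Dividing: y/x = x/y => x^2 = y^2 => y = x or y = -x
Constraint: 2x^2 = 223 => x^2 = 223/2 => x = +/-sqrt(223/2)
Critical points: (sqrt(223/2), sqrt(223/2)), (-sqrt(223/2), -sqrt(223/2)), (sqrt(223/2), -sqrt(223/2)), (-sqrt(223/2), sqrt(223/2))
  y = x:  xy = x^2 = 223/2  at (sqrt(223/2), sqrt(223/2)) and (-sqrt(223/2), -sqrt(223/2))
  y = -x: xy = -x^2 = -223/2 at (sqrt(223/2), -sqrt(223/2)) and (-sqrt(223/2), sqrt(223/2))
Maximum xy = 223/2 at (sqrt(223/2), sqrt(223/2)) and (-sqrt(223/2), -sqrt(223/2))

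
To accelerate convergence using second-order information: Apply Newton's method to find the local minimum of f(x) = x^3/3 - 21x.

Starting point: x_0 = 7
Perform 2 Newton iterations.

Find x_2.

f(x) = x^3/3 - 21x
f'(x) = x^2 - 21, f''(x) = 2x
Newton update: x_{n+1} = x_n - (x_n^2 - 21)/(2*x_n)
Step 1: x_0 = 7, f'=28, f''=14, x_1 = 5
Step 2: x_1 = 5, f'=4, f''=10, x_2 = 23/5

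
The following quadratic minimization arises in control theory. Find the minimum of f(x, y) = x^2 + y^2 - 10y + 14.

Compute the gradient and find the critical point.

f(x,y) = x^2 + y^2 - 10y + 14
df/dx = 2x + (0) = 0  =>  x = 0
df/dy = 2y + (-10) = 0  =>  y = 5
f(0, 5) = 1*(0)^2 + 1*(5)^2 + -10*(5) + 14 = -11
Hessian is diagonal with entries 2, 2 > 0, so this is a minimum.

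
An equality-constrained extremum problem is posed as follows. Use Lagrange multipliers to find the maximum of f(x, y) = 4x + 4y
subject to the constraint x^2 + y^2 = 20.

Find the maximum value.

Set up Lagrange conditions: grad f = lambda * grad g
  4 = 2*lambda*x
  4 = 2*lambda*y
From these: x/y = 4/4, so x = 4t, y = 4t for some t.
Substitute into constraint: (4t)^2 + (4t)^2 = 20
  t^2 * 32 = 20
  t = sqrt(20/32)
Maximum = 4*x + 4*y = (4^2 + 4^2)*t = 32 * sqrt(20/32) = sqrt(640)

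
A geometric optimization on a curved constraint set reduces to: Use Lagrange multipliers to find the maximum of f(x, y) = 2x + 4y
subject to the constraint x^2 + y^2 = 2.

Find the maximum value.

Set up Lagrange conditions: grad f = lambda * grad g
  2 = 2*lambda*x
  4 = 2*lambda*y
From these: x/y = 2/4, so x = 2t, y = 4t for some t.
Substitute into constraint: (2t)^2 + (4t)^2 = 2
  t^2 * 20 = 2
  t = sqrt(2/20)
Maximum = 2*x + 4*y = (2^2 + 4^2)*t = 20 * sqrt(2/20) = sqrt(40)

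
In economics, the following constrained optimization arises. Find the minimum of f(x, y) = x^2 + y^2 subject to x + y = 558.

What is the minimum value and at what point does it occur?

Substitute y = 558 - x into f(x,y) = x^2 + y^2:
g(x) = x^2 + (558 - x)^2 = 2x^2 - 1116x + 311364
g'(x) = 4x - 1116 = 0  =>  x = 279
y = 558 - 279 = 279
Minimum value = 279^2 + 279^2 = 155682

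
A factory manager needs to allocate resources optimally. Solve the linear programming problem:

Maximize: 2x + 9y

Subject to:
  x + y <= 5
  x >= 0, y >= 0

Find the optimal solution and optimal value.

The feasible region has vertices at [(0, 0), (5, 0), (0, 5)].
Checking objective 2x + 9y at each vertex:
  (0, 0): 2*0 + 9*0 = 0
  (5, 0): 2*5 + 9*0 = 10
  (0, 5): 2*0 + 9*5 = 45
Maximum is 45 at (0, 5).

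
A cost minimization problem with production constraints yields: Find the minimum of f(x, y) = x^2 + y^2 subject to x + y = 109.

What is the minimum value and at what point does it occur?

Substitute y = 109 - x into f(x,y) = x^2 + y^2:
g(x) = x^2 + (109 - x)^2 = 2x^2 - 218x + 11881
g'(x) = 4x - 218 = 0  =>  x = 109/2
y = 109 - 109/2 = 109/2
Minimum value = (109/2)^2 + (109/2)^2 = 11881/2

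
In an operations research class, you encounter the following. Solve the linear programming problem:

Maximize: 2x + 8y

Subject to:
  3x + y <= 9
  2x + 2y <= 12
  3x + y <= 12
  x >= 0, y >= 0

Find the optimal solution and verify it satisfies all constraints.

Feasible vertices: (0, 0), (0, 6), (3/2, 9/2), (3, 0)
Objective 2x + 8y at each vertex:
  (0, 0): 0
  (0, 6): 48
  (3/2, 9/2): 39
  (3, 0): 6
Maximum is 48 at (0, 6).
Verify constraints at (x, y) = (0, 6):
  3*0 + 1*6 = 6 <= 9
  2*0 + 2*6 = 12 <= 12 (active)
  3*0 + 1*6 = 6 <= 12
  x = 0 >= 0, y = 6 >= 0. All constraints satisfied.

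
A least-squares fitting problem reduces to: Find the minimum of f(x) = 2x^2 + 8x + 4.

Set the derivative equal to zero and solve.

f(x) = 2x^2 + 8x + 4
f'(x) = 4x + (8) = 0
x = -8/4 = -2
f(-2) = -4
Since f''(x) = 4 > 0, this is a minimum.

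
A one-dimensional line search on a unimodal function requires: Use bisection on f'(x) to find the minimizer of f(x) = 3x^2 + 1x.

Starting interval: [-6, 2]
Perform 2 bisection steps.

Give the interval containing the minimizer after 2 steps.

Finding critical point of f(x) = 3x^2 + 1x using bisection on f'(x) = 6x + 1.
f'(x) = 0 when x = -1/6.
Starting interval: [-6, 2]
Step 1: mid = -2, f'(mid) = -11, new interval = [-2, 2]
Step 2: mid = 0, f'(mid) = 1, new interval = [-2, 0]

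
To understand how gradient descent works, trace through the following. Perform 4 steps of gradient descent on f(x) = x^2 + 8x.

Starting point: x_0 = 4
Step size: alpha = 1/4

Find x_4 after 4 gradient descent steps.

f(x) = x^2 + 8x, f'(x) = 2x + (8)
Step 1: f'(4) = 16, x_1 = 4 - 1/4 * 16 = 0
Step 2: f'(0) = 8, x_2 = 0 - 1/4 * 8 = -2
Step 3: f'(-2) = 4, x_3 = -2 - 1/4 * 4 = -3
Step 4: f'(-3) = 2, x_4 = -3 - 1/4 * 2 = -7/2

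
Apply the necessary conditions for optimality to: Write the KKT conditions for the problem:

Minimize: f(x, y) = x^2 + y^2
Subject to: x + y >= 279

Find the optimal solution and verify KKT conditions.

KKT conditions for min x^2 + y^2 s.t. x + y >= 279:
Stationarity: 2x = mu, 2y = mu
So x = y = mu/2.
Complementary slackness: mu*(x + y - 279) = 0
Primal feasibility: x + y >= 279; dual feasibility: mu >= 0
If mu = 0 then x = y = 0, but 0 + 0 < 279 is infeasible, so the constraint is active.
Constraint active: x + y = 2*(mu/2) = 279 => mu = 279
x = y = 279/2, f = 77841/2
Verify: stationarity 2*(279/2) = 279 = mu; primal 279/2 + 279/2 = 279 >= 279; dual mu = 279 >= 0; complementary slackness 279*(279 - 279) = 0. All KKT conditions hold.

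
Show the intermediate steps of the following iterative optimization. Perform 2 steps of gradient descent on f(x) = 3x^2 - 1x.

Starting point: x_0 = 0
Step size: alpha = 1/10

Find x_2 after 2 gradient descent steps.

f(x) = 3x^2 - 1x, f'(x) = 6x + (-1)
Step 1: f'(0) = -1, x_1 = 0 - 1/10 * -1 = 1/10
Step 2: f'(1/10) = -2/5, x_2 = 1/10 - 1/10 * -2/5 = 7/50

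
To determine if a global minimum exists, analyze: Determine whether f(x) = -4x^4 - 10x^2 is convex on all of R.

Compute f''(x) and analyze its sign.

f(x) = -4x^4 - 10x^2
f'(x) = -16x^3 + -20x
f''(x) = -48x^2 + -20
f''(x) = -48x^2 + -20 <= -20 < 0 for all x
Therefore, f is concave on R.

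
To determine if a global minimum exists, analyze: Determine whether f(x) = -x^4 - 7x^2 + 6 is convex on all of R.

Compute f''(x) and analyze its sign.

f(x) = -x^4 - 7x^2 + 6
f'(x) = -4x^3 + -14x
f''(x) = -12x^2 + -14
f''(x) = -12x^2 + -14 <= -14 < 0 for all x
Therefore, f is concave on R.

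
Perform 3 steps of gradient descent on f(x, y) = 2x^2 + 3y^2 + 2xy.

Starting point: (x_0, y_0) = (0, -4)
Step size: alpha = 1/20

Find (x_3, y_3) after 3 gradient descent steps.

f(x,y) = 2x^2 + 3y^2 + 2xy
grad_x = 4x + 2y, grad_y = 6y + 2x
Step 1: grad = (-8, -24), (2/5, -14/5)
Step 2: grad = (-4, -16), (3/5, -2)
Step 3: grad = (-8/5, -54/5), (17/25, -73/50)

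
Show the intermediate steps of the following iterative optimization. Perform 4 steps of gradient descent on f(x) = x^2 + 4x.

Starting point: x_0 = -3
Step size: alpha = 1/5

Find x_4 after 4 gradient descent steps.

f(x) = x^2 + 4x, f'(x) = 2x + (4)
Step 1: f'(-3) = -2, x_1 = -3 - 1/5 * -2 = -13/5
Step 2: f'(-13/5) = -6/5, x_2 = -13/5 - 1/5 * -6/5 = -59/25
Step 3: f'(-59/25) = -18/25, x_3 = -59/25 - 1/5 * -18/25 = -277/125
Step 4: f'(-277/125) = -54/125, x_4 = -277/125 - 1/5 * -54/125 = -1331/625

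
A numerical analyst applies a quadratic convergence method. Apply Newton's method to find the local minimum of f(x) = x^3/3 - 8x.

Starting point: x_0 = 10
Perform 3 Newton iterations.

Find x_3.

f(x) = x^3/3 - 8x
f'(x) = x^2 - 8, f''(x) = 2x
Newton update: x_{n+1} = x_n - (x_n^2 - 8)/(2*x_n)
Step 1: x_0 = 10, f'=92, f''=20, x_1 = 27/5
Step 2: x_1 = 27/5, f'=529/25, f''=54/5, x_2 = 929/270
Step 3: x_2 = 929/270, f'=279841/72900, f''=929/135, x_3 = 1446241/501660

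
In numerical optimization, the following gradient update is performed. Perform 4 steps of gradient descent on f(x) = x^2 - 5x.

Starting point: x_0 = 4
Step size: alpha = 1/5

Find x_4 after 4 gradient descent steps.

f(x) = x^2 - 5x, f'(x) = 2x + (-5)
Step 1: f'(4) = 3, x_1 = 4 - 1/5 * 3 = 17/5
Step 2: f'(17/5) = 9/5, x_2 = 17/5 - 1/5 * 9/5 = 76/25
Step 3: f'(76/25) = 27/25, x_3 = 76/25 - 1/5 * 27/25 = 353/125
Step 4: f'(353/125) = 81/125, x_4 = 353/125 - 1/5 * 81/125 = 1684/625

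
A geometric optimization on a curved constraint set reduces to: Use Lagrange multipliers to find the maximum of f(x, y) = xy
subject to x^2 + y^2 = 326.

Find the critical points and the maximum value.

Lagrange conditions: y = 2*lambda*x and x = 2*lambda*y
If x = 0 then y = 0, violating the constraint, so x, y != 0.
Dividing: y/x = x/y => x^2 = y^2 => y = x or y = -x
Constraint: 2x^2 = 326 => x^2 = 163 => x = +/-sqrt(163)
Critical points: (sqrt(163), sqrt(163)), (-sqrt(163), -sqrt(163)), (sqrt(163), -sqrt(163)), (-sqrt(163), sqrt(163))
  y = x:  xy = x^2 = 163  at (sqrt(163), sqrt(163)) and (-sqrt(163), -sqrt(163))
  y = -x: xy = -x^2 = -163 at (sqrt(163), -sqrt(163)) and (-sqrt(163), sqrt(163))
Maximum xy = 163 at (sqrt(163), sqrt(163)) and (-sqrt(163), -sqrt(163))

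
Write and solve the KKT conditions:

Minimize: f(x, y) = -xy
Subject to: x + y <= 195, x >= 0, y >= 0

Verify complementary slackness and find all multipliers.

Problem: min -xy s.t. x + y <= 195 (multiplier lambda), x >= 0 (mu_x), y >= 0 (mu_y)
KKT stationarity: -y + lambda - mu_x = 0, -x + lambda - mu_y = 0, with lambda, mu_x, mu_y >= 0
Complementary slackness: lambda*(x + y - 195) = 0, mu_x*x = 0, mu_y*y = 0
If lambda = 0: y = -mu_x <= 0 and x = -mu_y <= 0 force x = y = 0 with f = 0; but x = y = 195/2 is feasible with f = -38025/4 < 0, so this is not the minimum. Hence lambda > 0 and x + y = 195.
Try x > 0, y > 0 (so mu_x = mu_y = 0): y = lambda, x = lambda => x = y = lambda
x + y = 195 => 2*lambda = 195 => lambda = 195/2
x* = y* = 195/2 > 0, consistent with mu_x = mu_y = 0.
(Any feasible point with x = 0 or y = 0 has f = 0 > -38025/4, so the minimum is not on those boundaries.)
min(-xy) = -38025/4 (i.e. max xy = 38025/4)
Multipliers: lambda = 195/2, mu_x = 0, mu_y = 0
Complementary slackness: lambda*(x + y - 195) = 195/2*(195/2 + 195/2 - 195) = 0, mu_x*x = 0*195/2 = 0, mu_y*y = 0*195/2 = 0. Satisfied.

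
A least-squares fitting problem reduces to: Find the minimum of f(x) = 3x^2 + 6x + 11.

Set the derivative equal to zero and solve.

f(x) = 3x^2 + 6x + 11
f'(x) = 6x + (6) = 0
x = -6/6 = -1
f(-1) = 8
Since f''(x) = 6 > 0, this is a minimum.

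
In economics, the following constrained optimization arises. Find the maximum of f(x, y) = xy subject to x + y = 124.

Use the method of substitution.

Substitute y = 124 - x into f(x,y) = xy:
g(x) = x(124 - x) = 124x - x^2
g'(x) = 124 - 2x = 0  =>  x = 62
y = 124 - 62 = 62
Maximum value = 62 * 62 = 3844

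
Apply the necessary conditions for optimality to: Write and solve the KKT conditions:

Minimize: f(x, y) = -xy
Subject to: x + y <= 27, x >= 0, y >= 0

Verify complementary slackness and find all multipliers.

Problem: min -xy s.t. x + y <= 27 (multiplier lambda), x >= 0 (mu_x), y >= 0 (mu_y)
KKT stationarity: -y + lambda - mu_x = 0, -x + lambda - mu_y = 0, with lambda, mu_x, mu_y >= 0
Complementary slackness: lambda*(x + y - 27) = 0, mu_x*x = 0, mu_y*y = 0
If lambda = 0: y = -mu_x <= 0 and x = -mu_y <= 0 force x = y = 0 with f = 0; but x = y = 27/2 is feasible with f = -729/4 < 0, so this is not the minimum. Hence lambda > 0 and x + y = 27.
Try x > 0, y > 0 (so mu_x = mu_y = 0): y = lambda, x = lambda => x = y = lambda
x + y = 27 => 2*lambda = 27 => lambda = 27/2
x* = y* = 27/2 > 0, consistent with mu_x = mu_y = 0.
(Any feasible point with x = 0 or y = 0 has f = 0 > -729/4, so the minimum is not on those boundaries.)
min(-xy) = -729/4 (i.e. max xy = 729/4)
Multipliers: lambda = 27/2, mu_x = 0, mu_y = 0
Complementary slackness: lambda*(x + y - 27) = 27/2*(27/2 + 27/2 - 27) = 0, mu_x*x = 0*27/2 = 0, mu_y*y = 0*27/2 = 0. Satisfied.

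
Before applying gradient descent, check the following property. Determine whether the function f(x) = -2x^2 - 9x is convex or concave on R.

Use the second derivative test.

f(x) = -2x^2 - 9x
f'(x) = -4x - 9
f''(x) = -4
Since f''(x) = -4 < 0 for all x, f is concave on R.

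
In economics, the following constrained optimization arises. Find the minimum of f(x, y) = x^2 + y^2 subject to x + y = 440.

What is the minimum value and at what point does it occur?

Substitute y = 440 - x into f(x,y) = x^2 + y^2:
g(x) = x^2 + (440 - x)^2 = 2x^2 - 880x + 193600
g'(x) = 4x - 880 = 0  =>  x = 220
y = 440 - 220 = 220
Minimum value = 220^2 + 220^2 = 96800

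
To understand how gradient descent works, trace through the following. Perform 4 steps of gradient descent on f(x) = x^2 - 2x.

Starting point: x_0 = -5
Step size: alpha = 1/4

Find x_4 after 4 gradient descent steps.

f(x) = x^2 - 2x, f'(x) = 2x + (-2)
Step 1: f'(-5) = -12, x_1 = -5 - 1/4 * -12 = -2
Step 2: f'(-2) = -6, x_2 = -2 - 1/4 * -6 = -1/2
Step 3: f'(-1/2) = -3, x_3 = -1/2 - 1/4 * -3 = 1/4
Step 4: f'(1/4) = -3/2, x_4 = 1/4 - 1/4 * -3/2 = 5/8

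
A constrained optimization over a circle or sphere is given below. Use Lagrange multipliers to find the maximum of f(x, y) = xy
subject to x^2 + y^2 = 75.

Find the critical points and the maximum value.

Lagrange conditions: y = 2*lambda*x and x = 2*lambda*y
If x = 0 then y = 0, violating the constraint, so x, y != 0.
Dividing: y/x = x/y => x^2 = y^2 => y = x or y = -x
Constraint: 2x^2 = 75 => x^2 = 75/2 => x = +/-sqrt(75/2)
Critical points: (sqrt(75/2), sqrt(75/2)), (-sqrt(75/2), -sqrt(75/2)), (sqrt(75/2), -sqrt(75/2)), (-sqrt(75/2), sqrt(75/2))
  y = x:  xy = x^2 = 75/2  at (sqrt(75/2), sqrt(75/2)) and (-sqrt(75/2), -sqrt(75/2))
  y = -x: xy = -x^2 = -75/2 at (sqrt(75/2), -sqrt(75/2)) and (-sqrt(75/2), sqrt(75/2))
Maximum xy = 75/2 at (sqrt(75/2), sqrt(75/2)) and (-sqrt(75/2), -sqrt(75/2))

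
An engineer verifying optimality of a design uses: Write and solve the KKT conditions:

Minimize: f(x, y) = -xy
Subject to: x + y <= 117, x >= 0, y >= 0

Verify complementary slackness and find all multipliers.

Problem: min -xy s.t. x + y <= 117 (multiplier lambda), x >= 0 (mu_x), y >= 0 (mu_y)
KKT stationarity: -y + lambda - mu_x = 0, -x + lambda - mu_y = 0, with lambda, mu_x, mu_y >= 0
Complementary slackness: lambda*(x + y - 117) = 0, mu_x*x = 0, mu_y*y = 0
If lambda = 0: y = -mu_x <= 0 and x = -mu_y <= 0 force x = y = 0 with f = 0; but x = y = 117/2 is feasible with f = -13689/4 < 0, so this is not the minimum. Hence lambda > 0 and x + y = 117.
Try x > 0, y > 0 (so mu_x = mu_y = 0): y = lambda, x = lambda => x = y = lambda
x + y = 117 => 2*lambda = 117 => lambda = 117/2
x* = y* = 117/2 > 0, consistent with mu_x = mu_y = 0.
(Any feasible point with x = 0 or y = 0 has f = 0 > -13689/4, so the minimum is not on those boundaries.)
min(-xy) = -13689/4 (i.e. max xy = 13689/4)
Multipliers: lambda = 117/2, mu_x = 0, mu_y = 0
Complementary slackness: lambda*(x + y - 117) = 117/2*(117/2 + 117/2 - 117) = 0, mu_x*x = 0*117/2 = 0, mu_y*y = 0*117/2 = 0. Satisfied.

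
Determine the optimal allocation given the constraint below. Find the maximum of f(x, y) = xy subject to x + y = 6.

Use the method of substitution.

Substitute y = 6 - x into f(x,y) = xy:
g(x) = x(6 - x) = 6x - x^2
g'(x) = 6 - 2x = 0  =>  x = 3
y = 6 - 3 = 3
Maximum value = 3 * 3 = 9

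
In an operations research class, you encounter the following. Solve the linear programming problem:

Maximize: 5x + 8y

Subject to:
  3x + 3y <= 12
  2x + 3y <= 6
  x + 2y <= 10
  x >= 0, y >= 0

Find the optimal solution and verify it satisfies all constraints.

Feasible vertices: (0, 0), (0, 2), (3, 0)
Objective 5x + 8y at each vertex:
  (0, 0): 0
  (0, 2): 16
  (3, 0): 15
Maximum is 16 at (0, 2).
Verify constraints at (x, y) = (0, 2):
  3*0 + 3*2 = 6 <= 12
  2*0 + 3*2 = 6 <= 6 (active)
  1*0 + 2*2 = 4 <= 10
  x = 0 >= 0, y = 2 >= 0. All constraints satisfied.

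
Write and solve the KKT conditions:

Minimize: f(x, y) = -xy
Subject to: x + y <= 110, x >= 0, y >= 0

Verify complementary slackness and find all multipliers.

Problem: min -xy s.t. x + y <= 110 (multiplier lambda), x >= 0 (mu_x), y >= 0 (mu_y)
KKT stationarity: -y + lambda - mu_x = 0, -x + lambda - mu_y = 0, with lambda, mu_x, mu_y >= 0
Complementary slackness: lambda*(x + y - 110) = 0, mu_x*x = 0, mu_y*y = 0
If lambda = 0: y = -mu_x <= 0 and x = -mu_y <= 0 force x = y = 0 with f = 0; but x = y = 55 is feasible with f = -3025 < 0, so this is not the minimum. Hence lambda > 0 and x + y = 110.
Try x > 0, y > 0 (so mu_x = mu_y = 0): y = lambda, x = lambda => x = y = lambda
x + y = 110 => 2*lambda = 110 => lambda = 55
x* = y* = 55 > 0, consistent with mu_x = mu_y = 0.
(Any feasible point with x = 0 or y = 0 has f = 0 > -3025, so the minimum is not on those boundaries.)
min(-xy) = -3025 (i.e. max xy = 3025)
Multipliers: lambda = 55, mu_x = 0, mu_y = 0
Complementary slackness: lambda*(x + y - 110) = 55*(55 + 55 - 110) = 0, mu_x*x = 0*55 = 0, mu_y*y = 0*55 = 0. Satisfied.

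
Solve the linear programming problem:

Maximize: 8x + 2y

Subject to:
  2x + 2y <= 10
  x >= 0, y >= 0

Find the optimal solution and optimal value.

The feasible region has vertices at [(0, 0), (5, 0), (0, 5)].
Checking objective 8x + 2y at each vertex:
  (0, 0): 8*0 + 2*0 = 0
  (5, 0): 8*5 + 2*0 = 40
  (0, 5): 8*0 + 2*5 = 10
Maximum is 40 at (5, 0).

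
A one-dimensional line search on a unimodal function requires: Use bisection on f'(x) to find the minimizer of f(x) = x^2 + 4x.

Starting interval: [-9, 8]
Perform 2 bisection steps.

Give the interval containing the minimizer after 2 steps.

Finding critical point of f(x) = x^2 + 4x using bisection on f'(x) = 2x + 4.
f'(x) = 0 when x = -2.
Starting interval: [-9, 8]
Step 1: mid = -1/2, f'(mid) = 3, new interval = [-9, -1/2]
Step 2: mid = -19/4, f'(mid) = -11/2, new interval = [-19/4, -1/2]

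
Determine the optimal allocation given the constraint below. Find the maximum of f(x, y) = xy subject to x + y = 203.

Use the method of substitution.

Substitute y = 203 - x into f(x,y) = xy:
g(x) = x(203 - x) = 203x - x^2
g'(x) = 203 - 2x = 0  =>  x = 203/2
y = 203 - 203/2 = 203/2
Maximum value = (203/2) * (203/2) = 41209/4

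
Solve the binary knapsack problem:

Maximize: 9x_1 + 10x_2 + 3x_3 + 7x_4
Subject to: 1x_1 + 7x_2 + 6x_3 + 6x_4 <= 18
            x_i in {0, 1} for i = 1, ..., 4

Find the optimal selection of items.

Items: item 1 (v=9, w=1), item 2 (v=10, w=7), item 3 (v=3, w=6), item 4 (v=7, w=6)
Capacity: 18
Checking all 16 subsets (w = total weight, v = total value):
  {}: w = 0, v = 0
  {1}: w = 1, v = 9
  {2}: w = 7, v = 10
  {3}: w = 6, v = 3
  {4}: w = 6, v = 7
  {1, 2}: w = 8, v = 19
  {1, 3}: w = 7, v = 12
  {1, 4}: w = 7, v = 16
  {2, 3}: w = 13, v = 13
  {2, 4}: w = 13, v = 17
  {3, 4}: w = 12, v = 10
  {1, 2, 3}: w = 14, v = 22
  {1, 2, 4}: w = 14, v = 26
  {1, 3, 4}: w = 13, v = 19
  {2, 3, 4}: w = 19 > 18, infeasible
  {1, 2, 3, 4}: w = 20 > 18, infeasible
Best feasible subset: items [1, 2, 4]
Total weight: 14 <= 18, total value: 26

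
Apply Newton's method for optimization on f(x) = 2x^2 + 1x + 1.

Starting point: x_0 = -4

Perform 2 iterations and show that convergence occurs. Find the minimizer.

f(x) = 2x^2 + 1x + 1, f'(x) = 4x + (1), f''(x) = 4
Step 1: f'(-4) = -15, x_1 = -4 - -15/4 = -1/4
Step 2: f'(-1/4) = 0, x_2 = -1/4 (converged)
Newton's method converges in 1 step for quadratics.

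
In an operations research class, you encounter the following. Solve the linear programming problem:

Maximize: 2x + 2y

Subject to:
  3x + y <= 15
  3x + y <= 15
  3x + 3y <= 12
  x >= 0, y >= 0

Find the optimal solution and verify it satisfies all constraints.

Feasible vertices: (0, 0), (0, 4), (4, 0)
Objective 2x + 2y at each vertex:
  (0, 0): 0
  (0, 4): 8
  (4, 0): 8
Maximum is 8 at (0, 4).
Verify constraints at (x, y) = (0, 4):
  3*0 + 1*4 = 4 <= 15
  3*0 + 1*4 = 4 <= 15
  3*0 + 3*4 = 12 <= 12 (active)
  x = 0 >= 0, y = 4 >= 0. All constraints satisfied.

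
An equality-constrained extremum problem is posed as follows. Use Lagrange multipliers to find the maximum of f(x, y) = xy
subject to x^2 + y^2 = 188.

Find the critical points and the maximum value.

Lagrange conditions: y = 2*lambda*x and x = 2*lambda*y
If x = 0 then y = 0, violating the constraint, so x, y != 0.
Dividing: y/x = x/y => x^2 = y^2 => y = x or y = -x
Constraint: 2x^2 = 188 => x^2 = 94 => x = +/-sqrt(94)
Critical points: (sqrt(94), sqrt(94)), (-sqrt(94), -sqrt(94)), (sqrt(94), -sqrt(94)), (-sqrt(94), sqrt(94))
  y = x:  xy = x^2 = 94  at (sqrt(94), sqrt(94)) and (-sqrt(94), -sqrt(94))
  y = -x: xy = -x^2 = -94 at (sqrt(94), -sqrt(94)) and (-sqrt(94), sqrt(94))
Maximum xy = 94 at (sqrt(94), sqrt(94)) and (-sqrt(94), -sqrt(94))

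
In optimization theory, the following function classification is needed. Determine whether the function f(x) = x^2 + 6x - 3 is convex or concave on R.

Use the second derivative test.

f(x) = x^2 + 6x - 3
f'(x) = 2x + 6
f''(x) = 2
Since f''(x) = 2 > 0 for all x, f is convex on R.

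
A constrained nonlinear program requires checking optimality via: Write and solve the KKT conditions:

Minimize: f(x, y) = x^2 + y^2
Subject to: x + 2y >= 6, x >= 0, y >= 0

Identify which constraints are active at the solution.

KKT conditions for min x^2 + y^2 s.t. 1x + 2y >= 6, x >= 0, y >= 0:
Stationarity: 2x = mu*1 + mu_x, 2y = mu*2 + mu_y, with mu, mu_x, mu_y >= 0
Complementary slackness: mu*(x + 2y - 6) = 0, mu_x*x = 0, mu_y*y = 0
(0, 0) is infeasible (1*0 + 2*0 < 6), so if mu = 0 stationarity would force x = mu_x/2 >= 0, y = mu_y/2 >= 0 with mu_x*x = mu_y*y = 0, i.e. x = y = 0: contradiction. Hence mu > 0 and x + 2y = 6 is active.
Try x > 0, y > 0 (so mu_x = mu_y = 0): x = 1*mu/2, y = 2*mu/2
Substitute: 1*(1*mu/2) + 2*(2*mu/2) = 6
  mu*5/2 = 6 => mu = 12/5
x* = 6/5 > 0, y* = 12/5 > 0, consistent with mu_x = mu_y = 0.
f is convex and the constraints are linear, so this KKT point is the global minimum.
f* = 36/5
Active constraints: x + 2y >= 6 (holds with equality, mu = 12/5 > 0); x >= 0 and y >= 0 are inactive (mu_x = mu_y = 0).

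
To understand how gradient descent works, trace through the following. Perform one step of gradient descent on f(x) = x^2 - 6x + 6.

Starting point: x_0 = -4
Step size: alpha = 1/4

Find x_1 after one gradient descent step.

f(x) = x^2 - 6x + 6
f'(x) = 2x - 6
f'(-4) = 2*-4 + (-6) = -14
x_1 = x_0 - alpha * f'(x_0) = -4 - 1/4 * -14 = -1/2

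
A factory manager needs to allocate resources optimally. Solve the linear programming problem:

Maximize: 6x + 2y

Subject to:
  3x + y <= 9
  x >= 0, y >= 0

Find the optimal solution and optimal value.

The feasible region has vertices at [(0, 0), (3, 0), (0, 9)].
Checking objective 6x + 2y at each vertex:
  (0, 0): 6*0 + 2*0 = 0
  (3, 0): 6*3 + 2*0 = 18
  (0, 9): 6*0 + 2*9 = 18
Maximum is 18 at (3, 0).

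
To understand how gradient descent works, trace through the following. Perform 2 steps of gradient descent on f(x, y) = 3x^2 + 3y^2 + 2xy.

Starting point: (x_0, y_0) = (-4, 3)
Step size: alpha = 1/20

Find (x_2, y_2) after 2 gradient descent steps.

f(x,y) = 3x^2 + 3y^2 + 2xy
grad_x = 6x + 2y, grad_y = 6y + 2x
Step 1: grad = (-18, 10), (-31/10, 5/2)
Step 2: grad = (-68/5, 44/5), (-121/50, 103/50)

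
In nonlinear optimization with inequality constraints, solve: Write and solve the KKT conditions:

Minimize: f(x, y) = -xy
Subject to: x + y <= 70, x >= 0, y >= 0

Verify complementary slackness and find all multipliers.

Problem: min -xy s.t. x + y <= 70 (multiplier lambda), x >= 0 (mu_x), y >= 0 (mu_y)
KKT stationarity: -y + lambda - mu_x = 0, -x + lambda - mu_y = 0, with lambda, mu_x, mu_y >= 0
Complementary slackness: lambda*(x + y - 70) = 0, mu_x*x = 0, mu_y*y = 0
If lambda = 0: y = -mu_x <= 0 and x = -mu_y <= 0 force x = y = 0 with f = 0; but x = y = 35 is feasible with f = -1225 < 0, so this is not the minimum. Hence lambda > 0 and x + y = 70.
Try x > 0, y > 0 (so mu_x = mu_y = 0): y = lambda, x = lambda => x = y = lambda
x + y = 70 => 2*lambda = 70 => lambda = 35
x* = y* = 35 > 0, consistent with mu_x = mu_y = 0.
(Any feasible point with x = 0 or y = 0 has f = 0 > -1225, so the minimum is not on those boundaries.)
min(-xy) = -1225 (i.e. max xy = 1225)
Multipliers: lambda = 35, mu_x = 0, mu_y = 0
Complementary slackness: lambda*(x + y - 70) = 35*(35 + 35 - 70) = 0, mu_x*x = 0*35 = 0, mu_y*y = 0*35 = 0. Satisfied.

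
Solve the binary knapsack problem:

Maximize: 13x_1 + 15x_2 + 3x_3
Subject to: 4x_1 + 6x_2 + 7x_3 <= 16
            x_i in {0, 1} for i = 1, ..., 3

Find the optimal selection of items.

Items: item 1 (v=13, w=4), item 2 (v=15, w=6), item 3 (v=3, w=7)
Capacity: 16
Checking all 8 subsets (w = total weight, v = total value):
  {}: w = 0, v = 0
  {1}: w = 4, v = 13
  {2}: w = 6, v = 15
  {3}: w = 7, v = 3
  {1, 2}: w = 10, v = 28
  {1, 3}: w = 11, v = 16
  {2, 3}: w = 13, v = 18
  {1, 2, 3}: w = 17 > 16, infeasible
Best feasible subset: items [1, 2]
Total weight: 10 <= 16, total value: 28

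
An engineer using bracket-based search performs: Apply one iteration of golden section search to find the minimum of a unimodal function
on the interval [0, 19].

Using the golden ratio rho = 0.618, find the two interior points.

Golden section search on [0, 19].
Golden ratio rho = 0.618 (approx).
Interior points:
  x_1 = 0 + (1-0.618)*19 = 7.2580
  x_2 = 0 + 0.618*19 = 11.7420
Compare f(x_1) and f(x_2) to determine which subinterval to keep.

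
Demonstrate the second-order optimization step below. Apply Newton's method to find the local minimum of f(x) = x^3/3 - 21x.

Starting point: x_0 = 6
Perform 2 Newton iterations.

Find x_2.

f(x) = x^3/3 - 21x
f'(x) = x^2 - 21, f''(x) = 2x
Newton update: x_{n+1} = x_n - (x_n^2 - 21)/(2*x_n)
Step 1: x_0 = 6, f'=15, f''=12, x_1 = 19/4
Step 2: x_1 = 19/4, f'=25/16, f''=19/2, x_2 = 697/152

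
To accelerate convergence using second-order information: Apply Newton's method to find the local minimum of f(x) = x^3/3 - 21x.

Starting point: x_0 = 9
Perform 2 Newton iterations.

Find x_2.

f(x) = x^3/3 - 21x
f'(x) = x^2 - 21, f''(x) = 2x
Newton update: x_{n+1} = x_n - (x_n^2 - 21)/(2*x_n)
Step 1: x_0 = 9, f'=60, f''=18, x_1 = 17/3
Step 2: x_1 = 17/3, f'=100/9, f''=34/3, x_2 = 239/51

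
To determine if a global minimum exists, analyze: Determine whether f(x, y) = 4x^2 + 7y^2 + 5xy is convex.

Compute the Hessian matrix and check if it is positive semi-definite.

f(x,y) = 4x^2 + 7y^2 + 5xy
Hessian H = [[8, 5], [5, 14]]
trace(H) = 22, det(H) = 87
Eigenvalues: (22 +/- sqrt(136)) / 2 = 16.83, 5.169
Since both eigenvalues > 0, f is convex.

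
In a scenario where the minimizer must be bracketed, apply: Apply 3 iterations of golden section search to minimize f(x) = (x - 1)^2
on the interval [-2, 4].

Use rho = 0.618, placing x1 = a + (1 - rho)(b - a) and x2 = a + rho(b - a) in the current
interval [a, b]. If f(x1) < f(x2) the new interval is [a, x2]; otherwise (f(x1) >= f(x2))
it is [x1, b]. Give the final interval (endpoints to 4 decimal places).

Golden section search for min of f(x) = (x - 1)^2 on [-2, 4].
Each step: x1 = a + (1 - rho)(b - a), x2 = a + rho(b - a); if f(x1) < f(x2) keep [a, x2], otherwise keep [x1, b].
Step 1: [-2.0000, 4.0000], x1=0.2920 (f=0.5013), x2=1.7080 (f=0.5013); f(x1) = f(x2) (tie, not '<') => keep [0.2920, 4.0000]
Step 2: [0.2920, 4.0000], x1=1.7085 (f=0.5019), x2=2.5835 (f=2.5076); f(x1) < f(x2) => keep [0.2920, 2.5835]
Step 3: [0.2920, 2.5835], x1=1.1674 (f=0.0280), x2=1.7082 (f=0.5015); f(x1) < f(x2) => keep [0.2920, 1.7082]
Final interval: [0.2920, 1.7082]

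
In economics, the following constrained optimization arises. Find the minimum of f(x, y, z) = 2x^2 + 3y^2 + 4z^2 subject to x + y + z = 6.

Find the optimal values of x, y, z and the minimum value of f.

Using Lagrange multipliers on f = 2x^2 + 3y^2 + 4z^2 with constraint x + y + z = 6:
Conditions: 2*2*x = lambda, 2*3*y = lambda, 2*4*z = lambda
So x = lambda/4, y = lambda/6, z = lambda/8
Substituting into constraint: lambda * (13/24) = 6
lambda = 144/13
x = 36/13, y = 24/13, z = 18/13
Minimum value = 432/13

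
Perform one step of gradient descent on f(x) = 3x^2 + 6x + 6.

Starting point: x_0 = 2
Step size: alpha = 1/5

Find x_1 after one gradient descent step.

f(x) = 3x^2 + 6x + 6
f'(x) = 6x + 6
f'(2) = 6*2 + (6) = 18
x_1 = x_0 - alpha * f'(x_0) = 2 - 1/5 * 18 = -8/5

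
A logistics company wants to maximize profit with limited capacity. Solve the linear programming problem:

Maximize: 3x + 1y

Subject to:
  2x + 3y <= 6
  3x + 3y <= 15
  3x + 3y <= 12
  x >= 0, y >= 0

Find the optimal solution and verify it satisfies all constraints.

Feasible vertices: (0, 0), (0, 2), (3, 0)
Objective 3x + 1y at each vertex:
  (0, 0): 0
  (0, 2): 2
  (3, 0): 9
Maximum is 9 at (3, 0).
Verify constraints at (x, y) = (3, 0):
  2*3 + 3*0 = 6 <= 6 (active)
  3*3 + 3*0 = 9 <= 15
  3*3 + 3*0 = 9 <= 12
  x = 3 >= 0, y = 0 >= 0. All constraints satisfied.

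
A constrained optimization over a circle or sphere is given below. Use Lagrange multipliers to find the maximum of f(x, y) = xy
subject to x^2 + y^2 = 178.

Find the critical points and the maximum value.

Lagrange conditions: y = 2*lambda*x and x = 2*lambda*y
If x = 0 then y = 0, violating the constraint, so x, y != 0.
Dividing: y/x = x/y => x^2 = y^2 => y = x or y = -x
Constraint: 2x^2 = 178 => x^2 = 89 => x = +/-sqrt(89)
Critical points: (sqrt(89), sqrt(89)), (-sqrt(89), -sqrt(89)), (sqrt(89), -sqrt(89)), (-sqrt(89), sqrt(89))
  y = x:  xy = x^2 = 89  at (sqrt(89), sqrt(89)) and (-sqrt(89), -sqrt(89))
  y = -x: xy = -x^2 = -89 at (sqrt(89), -sqrt(89)) and (-sqrt(89), sqrt(89))
Maximum xy = 89 at (sqrt(89), sqrt(89)) and (-sqrt(89), -sqrt(89))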